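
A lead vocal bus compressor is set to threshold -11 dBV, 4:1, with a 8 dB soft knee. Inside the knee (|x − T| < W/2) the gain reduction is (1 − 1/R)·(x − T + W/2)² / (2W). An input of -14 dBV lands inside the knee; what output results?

x − T + W/2 = -14 − (-11) + 4 = 1.
GR = (1 − 1/4) × 1² / 16 = 0.75 × 1 / 16 = 0.046875 dB.
Output = -14 − 0.046875 = -14.046875 dBV.

-14.046875 dBV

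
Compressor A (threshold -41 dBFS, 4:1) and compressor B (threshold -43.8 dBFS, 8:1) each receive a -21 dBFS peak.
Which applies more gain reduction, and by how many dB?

A: GR = 20 − 20/4 = 15 dB.
B: GR = 22.8 − 22.8/8 = 19.95 dB.
Difference: 4.95 dB in favour of B.

B, by 4.95 dB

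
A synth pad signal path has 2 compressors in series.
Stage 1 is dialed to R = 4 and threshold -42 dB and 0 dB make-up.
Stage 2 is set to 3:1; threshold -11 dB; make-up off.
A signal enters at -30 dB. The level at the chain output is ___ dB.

-39 dB

Stage 1: overshoot 12 dB → 12/4 = 3 dB → -39 dB.
Stage 2: -39 dB ≤ -11 dB, so stage 2 doesn't engage; output -39 dB.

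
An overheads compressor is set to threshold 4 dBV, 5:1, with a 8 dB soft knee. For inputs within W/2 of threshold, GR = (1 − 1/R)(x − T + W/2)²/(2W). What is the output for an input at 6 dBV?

x − T + W/2 = 6 − 4 + 4 = 6.
GR = (1 − 1/5) × 6² / 16 = 0.8 × 36 / 16 = 1.8 dB.
Output = 6 − 1.8 = 4.2 dBV.

4.2 dBV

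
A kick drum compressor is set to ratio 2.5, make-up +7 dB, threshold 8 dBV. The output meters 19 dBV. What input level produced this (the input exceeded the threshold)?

18 dBV

Before make-up, the level was 19 − 7 = 12 dBV.
That's 4 dB above the 8 dBV threshold.
Before 2.5:1 compression the overshoot was 4 × 2.5 = 10 dB, so input = 8 + 10 = 18 dBV.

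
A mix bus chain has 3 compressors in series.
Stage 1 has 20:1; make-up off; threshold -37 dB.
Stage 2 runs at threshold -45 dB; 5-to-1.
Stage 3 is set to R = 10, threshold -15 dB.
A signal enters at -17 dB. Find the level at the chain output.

-43.2 dB

Stage 1: overshoot 20 dB → 20/20 = 1 dB → -36 dB.
Stage 2: 9 dB above -45 dB, reduced 5:1 to 1.8 dB above → -43.2 dB.
Stage 3: below threshold (-43.2 ≤ -15); passes unchanged; output -43.2 dB.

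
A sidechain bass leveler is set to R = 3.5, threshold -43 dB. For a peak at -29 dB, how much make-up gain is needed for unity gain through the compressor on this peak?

10 dB

Without make-up, output = threshold + overshoot/3.5 = -43 + 4 = -39 dB.
Gap to target: 10 dB.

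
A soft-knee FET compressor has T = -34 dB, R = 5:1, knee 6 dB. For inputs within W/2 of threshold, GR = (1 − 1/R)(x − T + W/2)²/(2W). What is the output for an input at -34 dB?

x − T + W/2 = -34 − (-34) + 3 = 3.
GR = (1 − 1/5) × 3² / 12 = 0.8 × 9 / 12 = 0.6 dB.
Output = -34 − 0.6 = -34.6 dB.

-34.6 dB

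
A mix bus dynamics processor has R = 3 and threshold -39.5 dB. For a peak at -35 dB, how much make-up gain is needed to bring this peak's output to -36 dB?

Without make-up, output = threshold + overshoot/3 = -39.5 + 1.5 = -38 dB.
Gap to target: 2 dB.

2 dB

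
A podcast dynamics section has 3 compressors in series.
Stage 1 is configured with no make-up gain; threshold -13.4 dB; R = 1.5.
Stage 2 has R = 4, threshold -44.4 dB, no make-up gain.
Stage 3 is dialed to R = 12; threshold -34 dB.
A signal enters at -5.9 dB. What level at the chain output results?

-35.4 dB

Stage 1: -5.9 dB is 7.5 dB over -13.4 dB; at 1.5:1 that becomes 5 dB over, giving -8.4 dB.
Stage 2: -8.4 dB is 36 dB over -44.4 dB; at 4:1 that becomes 9 dB over, giving -35.4 dB.
Stage 3: -35.4 dB is at or below the -34 dB threshold — no compression; output -35.4 dB.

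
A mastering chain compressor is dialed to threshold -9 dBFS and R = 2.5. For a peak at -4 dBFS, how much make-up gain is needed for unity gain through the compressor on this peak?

Without make-up, output = threshold + overshoot/2.5 = -9 + 2 = -7 dBFS.
Gap to target: 3 dB.

3 dB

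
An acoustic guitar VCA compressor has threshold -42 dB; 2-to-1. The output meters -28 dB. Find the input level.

-14 dB

The compressed level sits -28 − (-42) = 14 dB over threshold.
Input overshoot = R × output overshoot = 28 dB → input = -42 + 28 = -14 dB.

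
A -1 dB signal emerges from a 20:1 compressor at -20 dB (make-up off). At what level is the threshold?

-21 dB

Gain reduction = -1 − (-20) = 19 dB; output overshoot = GR / (R − 1) = 19 / 19 = 1 dB.
Threshold = output − output overshoot = -20 − 1 = -21 dB.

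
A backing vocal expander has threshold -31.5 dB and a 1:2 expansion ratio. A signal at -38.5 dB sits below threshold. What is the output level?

Below threshold, a 1:2 expander applies gain = (2−1)×(T − x) of attenuation.
(2−1) × 7 = 7 dB, so output = -38.5 − 7 = -45.5 dB.

-45.5 dB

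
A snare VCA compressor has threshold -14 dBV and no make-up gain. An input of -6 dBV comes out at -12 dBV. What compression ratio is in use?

Input overshoot = -6 − (-14) = 8 dB; output overshoot = -12 − (-14) = 2 dB.
Ratio = 8 / 2 = 4.

4:1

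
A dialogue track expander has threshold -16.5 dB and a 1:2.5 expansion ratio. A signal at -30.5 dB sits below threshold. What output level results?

The input is 14 dB below the -16.5 dB threshold.
A 1:2.5 expander multiplies undershoot by 2.5: 14 × 2.5 = 35 dB below threshold.
Output = -16.5 − 35 = -51.5 dB.

-51.5 dB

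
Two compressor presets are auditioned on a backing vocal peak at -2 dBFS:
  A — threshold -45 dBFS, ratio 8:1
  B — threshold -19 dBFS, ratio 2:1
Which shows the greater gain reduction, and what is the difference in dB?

A, by 29.125 dB

A: overshoot 43 dB → output overshoot 5.375 dB → GR 37.625 dB.
B: overshoot 17 dB → output overshoot 8.5 dB → GR 8.5 dB.
A reduces 29.125 dB more.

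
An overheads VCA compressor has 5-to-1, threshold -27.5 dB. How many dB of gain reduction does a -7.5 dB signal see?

16 dB

The signal is 20 dB above threshold.
At 5:1, output sits 20/5 = 4 dB above threshold.
GR = overshoot in − overshoot out = 20 − 4 = 16 dB.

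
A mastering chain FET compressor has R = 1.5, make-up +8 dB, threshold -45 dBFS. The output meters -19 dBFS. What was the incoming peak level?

-18 dBFS

Remove make-up: -19 − 8 = -27 dBFS.
The compressed level sits -27 − (-45) = 18 dB over threshold.
Undo the ratio: input overshoot = 18 × 1.5 = 27 dB, giving input = -18 dBFS.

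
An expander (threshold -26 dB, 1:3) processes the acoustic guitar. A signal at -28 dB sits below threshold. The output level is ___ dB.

The input is 2 dB below the -26 dB threshold.
A 1:3 expander multiplies undershoot by 3: 2 × 3 = 6 dB below threshold.
Output = -26 − 6 = -32 dB.

-32 dB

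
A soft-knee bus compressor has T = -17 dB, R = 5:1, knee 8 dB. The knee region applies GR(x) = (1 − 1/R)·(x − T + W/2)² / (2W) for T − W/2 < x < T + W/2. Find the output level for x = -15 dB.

x − T + W/2 = -15 − (-17) + 4 = 6.
GR = (1 − 1/5) × 6² / 16 = 0.8 × 36 / 16 = 1.8 dB.
Output = -15 − 1.8 = -16.8 dB.

-16.8 dB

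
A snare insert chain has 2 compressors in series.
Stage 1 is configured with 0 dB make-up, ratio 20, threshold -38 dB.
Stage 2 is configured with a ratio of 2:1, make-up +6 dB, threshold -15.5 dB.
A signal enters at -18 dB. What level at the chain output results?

Stage 1: -18 dB is 20 dB over -38 dB; at 20:1 that becomes 1 dB over, giving -37 dB.
Stage 2: below threshold (-37 ≤ -15.5); passes unchanged; make-up brings it to -31 dB.

-31 dB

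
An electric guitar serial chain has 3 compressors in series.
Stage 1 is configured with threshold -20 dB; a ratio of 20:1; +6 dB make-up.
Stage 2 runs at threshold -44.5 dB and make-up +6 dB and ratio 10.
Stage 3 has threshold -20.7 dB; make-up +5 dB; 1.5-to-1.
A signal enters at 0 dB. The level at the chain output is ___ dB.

-30.35 dB

Stage 1: 0 dB is 20 dB over -20 dB; at 20:1 that becomes 1 dB over, giving -19 dB; +6 dB make-up → -13 dB.
Stage 2: overshoot 31.5 dB → 31.5/10 = 3.15 dB → -41.35 dB; +6 dB make-up → -35.35 dB.
Stage 3: -35.35 dB ≤ -20.7 dB, so stage 3 doesn't engage; make-up brings it to -30.35 dB.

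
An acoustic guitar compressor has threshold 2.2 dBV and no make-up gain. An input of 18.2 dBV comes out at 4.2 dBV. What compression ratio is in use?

8:1

Input overshoot = 18.2 − 2.2 = 16 dB; output overshoot = 4.2 − 2.2 = 2 dB.
Ratio = 16 / 2 = 8.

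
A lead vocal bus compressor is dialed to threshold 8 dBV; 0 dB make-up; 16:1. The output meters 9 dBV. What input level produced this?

That's 1 dB above the 8 dBV threshold.
Input overshoot = R × output overshoot = 16 dB → input = 8 + 16 = 24 dBV.

24 dBV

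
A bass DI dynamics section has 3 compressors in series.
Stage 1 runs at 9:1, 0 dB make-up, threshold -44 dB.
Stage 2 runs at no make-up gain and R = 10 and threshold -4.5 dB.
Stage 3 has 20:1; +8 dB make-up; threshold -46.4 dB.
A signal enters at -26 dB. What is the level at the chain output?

Stage 1: -26 dB is 18 dB over -44 dB; at 9:1 that becomes 2 dB over, giving -42 dB.
Stage 2: below threshold (-42 ≤ -4.5); passes unchanged; output -42 dB.
Stage 3: 4.4 dB above -46.4 dB, reduced 20:1 to 0.22 dB above → -46.18 dB; +8 dB make-up → -38.18 dB.

-38.18 dB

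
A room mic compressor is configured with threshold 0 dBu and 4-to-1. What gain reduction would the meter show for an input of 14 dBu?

10.5 dB

14 dBu exceeds the threshold by 14 dB.
After 4:1 compression the overshoot becomes 14/4 = 3.5 dB.
GR = overshoot in − overshoot out = 14 − 3.5 = 10.5 dB.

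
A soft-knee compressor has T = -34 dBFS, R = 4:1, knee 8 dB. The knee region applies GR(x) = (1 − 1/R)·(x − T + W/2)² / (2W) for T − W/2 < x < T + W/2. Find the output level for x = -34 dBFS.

x − T + W/2 = -34 − (-34) + 4 = 4.
GR = (1 − 1/4) × 4² / 16 = 0.75 × 16 / 16 = 0.75 dB.
Output = -34 − 0.75 = -34.75 dBFS.

-34.75 dBFS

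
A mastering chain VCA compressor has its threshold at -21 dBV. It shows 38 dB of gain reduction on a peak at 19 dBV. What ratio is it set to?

Input overshoot = 19 − (-21) = 40 dB.
Output overshoot = 40 − 38 = 2 dB.
Ratio = input overshoot / output overshoot = 40 / 2 = 20.

20:1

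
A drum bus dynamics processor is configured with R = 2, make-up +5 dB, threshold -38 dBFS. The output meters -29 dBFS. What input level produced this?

Before make-up, the level was -29 − 5 = -34 dBFS.
Post-compression overshoot = -34 − (-38) = 4 dB.
Before 2:1 compression the overshoot was 4 × 2 = 8 dB, so input = -38 + 8 = -30 dBFS.

-30 dBFS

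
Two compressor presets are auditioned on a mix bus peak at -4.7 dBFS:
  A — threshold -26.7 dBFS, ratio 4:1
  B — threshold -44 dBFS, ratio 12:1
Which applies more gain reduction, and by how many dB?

B, by 19.525 dB

A: GR = 22 − 22/4 = 16.5 dB.
B: GR = 39.3 − 39.3/12 = 36.025 dB.
B applies 19.525 dB more gain reduction.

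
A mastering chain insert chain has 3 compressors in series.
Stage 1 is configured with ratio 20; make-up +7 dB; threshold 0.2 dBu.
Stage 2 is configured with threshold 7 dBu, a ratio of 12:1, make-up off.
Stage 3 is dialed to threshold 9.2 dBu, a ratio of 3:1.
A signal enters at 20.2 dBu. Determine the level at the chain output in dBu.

Stage 1: overshoot 20 dB → 20/20 = 1 dB → 1.2 dBu; +7 dB make-up → 8.2 dBu.
Stage 2: 8.2 dBu is 1.2 dB over 7 dBu; at 12:1 that becomes 0.1 dB over, giving 7.1 dBu.
Stage 3: 7.1 dBu ≤ 9.2 dBu, so stage 3 doesn't engage; output 7.1 dBu.

7.1 dBu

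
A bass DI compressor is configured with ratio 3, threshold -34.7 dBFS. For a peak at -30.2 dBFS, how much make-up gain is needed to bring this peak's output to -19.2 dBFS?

Overshoot 4.5 dB → 4.5/3 = 1.5 dB after compression, so the compressed level is -34.7 + 1.5 = -33.2 dBFS.
Make-up = target − compressed = -19.2 − (-33.2) = 14 dB.

14 dB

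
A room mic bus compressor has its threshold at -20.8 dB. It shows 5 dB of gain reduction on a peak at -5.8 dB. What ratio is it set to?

1.5:1

Input overshoot = -5.8 − (-20.8) = 15 dB.
Output overshoot = 15 − 5 = 10 dB.
Ratio = input overshoot / output overshoot = 15 / 10 = 1.5.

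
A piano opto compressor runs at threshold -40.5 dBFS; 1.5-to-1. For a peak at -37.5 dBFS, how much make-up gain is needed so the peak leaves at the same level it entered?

Without make-up, output = threshold + overshoot/1.5 = -40.5 + 2 = -38.5 dBFS.
Gap to target: 1 dB.

1 dB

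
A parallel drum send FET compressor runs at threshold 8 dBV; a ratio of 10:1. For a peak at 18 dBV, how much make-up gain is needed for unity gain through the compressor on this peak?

Overshoot 10 dB → 10/10 = 1 dB after compression, so the compressed level is 8 + 1 = 9 dBV.
Make-up = target − compressed = 18 − 9 = 9 dB.

9 dB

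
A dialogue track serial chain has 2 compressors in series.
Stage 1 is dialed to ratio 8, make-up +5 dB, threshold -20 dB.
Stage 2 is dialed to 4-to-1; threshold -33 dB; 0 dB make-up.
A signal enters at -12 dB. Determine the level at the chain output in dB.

-28.25 dB

Stage 1: overshoot 8 dB → 8/8 = 1 dB → -19 dB; +5 dB make-up → -14 dB.
Stage 2: 19 dB above -33 dB, reduced 4:1 to 4.75 dB above → -28.25 dB.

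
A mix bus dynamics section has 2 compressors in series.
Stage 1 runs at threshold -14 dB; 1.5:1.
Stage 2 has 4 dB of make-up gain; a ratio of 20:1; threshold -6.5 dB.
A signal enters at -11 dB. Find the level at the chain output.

-8 dB

Stage 1: overshoot 3 dB → 3/1.5 = 2 dB → -12 dB.
Stage 2: below threshold (-12 ≤ -6.5); passes unchanged; make-up brings it to -8 dB.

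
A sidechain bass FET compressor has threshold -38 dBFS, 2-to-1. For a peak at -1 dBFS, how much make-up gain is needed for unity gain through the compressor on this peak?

Overshoot 37 dB → 37/2 = 18.5 dB after compression, so the compressed level is -38 + 18.5 = -19.5 dBFS.
Make-up = target − compressed = -1 − (-19.5) = 18.5 dB.

18.5 dB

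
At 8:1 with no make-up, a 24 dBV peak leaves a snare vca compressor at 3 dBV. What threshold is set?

0 dBV

Let T be the threshold. Output overshoot = (input overshoot)/R, so 3 − T = (24 − T)/8.
8·(3 − T) = 24 − T → 7·T = 24 − 24 = 0.
T = 0/7 = 0 dBV.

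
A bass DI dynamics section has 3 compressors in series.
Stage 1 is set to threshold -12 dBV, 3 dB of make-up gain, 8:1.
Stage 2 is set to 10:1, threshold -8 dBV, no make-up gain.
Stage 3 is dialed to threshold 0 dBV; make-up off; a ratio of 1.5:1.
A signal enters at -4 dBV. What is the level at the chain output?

Stage 1: 8 dB above -12 dBV, reduced 8:1 to 1 dB above → -11 dBV; +3 dB make-up → -8 dBV.
Stage 2: -8 dBV ≤ -8 dBV, so stage 2 doesn't engage; output -8 dBV.
Stage 3: -8 dBV ≤ 0 dBV, so stage 3 doesn't engage; output -8 dBV.

-8 dBV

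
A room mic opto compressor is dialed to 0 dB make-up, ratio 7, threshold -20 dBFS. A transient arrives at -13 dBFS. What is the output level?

-19 dBFS

The input is 7 dB above the -20 dBFS threshold.
The 7 dB excess becomes 1 dB after 7:1 reduction.
So the level is -20 + 1 = -19 dBFS.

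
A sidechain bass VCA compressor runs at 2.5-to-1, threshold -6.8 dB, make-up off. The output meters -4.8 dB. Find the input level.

-1.8 dB

The compressed level sits -4.8 − (-6.8) = 2 dB over threshold.
Before 2.5:1 compression the overshoot was 2 × 2.5 = 5 dB, so input = -6.8 + 5 = -1.8 dB.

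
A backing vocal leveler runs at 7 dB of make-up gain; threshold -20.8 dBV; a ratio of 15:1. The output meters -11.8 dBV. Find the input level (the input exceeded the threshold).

Before make-up, the level was -11.8 − 7 = -18.8 dBV.
That's 2 dB above the -20.8 dBV threshold.
Undo the ratio: input overshoot = 2 × 15 = 30 dB, giving input = 9.2 dBV.

9.2 dBV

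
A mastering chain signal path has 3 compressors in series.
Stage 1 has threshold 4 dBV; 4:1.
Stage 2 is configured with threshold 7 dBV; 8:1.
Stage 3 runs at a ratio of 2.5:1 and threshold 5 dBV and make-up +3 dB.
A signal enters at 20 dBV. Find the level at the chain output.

8.85 dBV

Stage 1: 16 dB above 4 dBV, reduced 4:1 to 4 dB above → 8 dBV.
Stage 2: overshoot 1 dB → 1/8 = 0.125 dB → 7.125 dBV.
Stage 3: overshoot 2.125 dB → 2.125/2.5 = 0.85 dB → 5.85 dBV; +3 dB make-up → 8.85 dBV.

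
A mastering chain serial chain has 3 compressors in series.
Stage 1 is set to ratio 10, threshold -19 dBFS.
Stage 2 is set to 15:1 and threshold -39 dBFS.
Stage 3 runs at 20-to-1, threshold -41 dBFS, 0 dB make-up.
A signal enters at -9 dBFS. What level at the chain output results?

Stage 1: overshoot 10 dB → 10/10 = 1 dB → -18 dBFS.
Stage 2: 21 dB above -39 dBFS, reduced 15:1 to 1.4 dB above → -37.6 dBFS.
Stage 3: overshoot 3.4 dB → 3.4/20 = 0.17 dB → -40.83 dBFS.

-40.83 dBFS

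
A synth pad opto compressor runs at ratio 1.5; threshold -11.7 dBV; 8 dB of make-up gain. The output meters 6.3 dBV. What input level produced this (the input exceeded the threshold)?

Remove make-up: 6.3 − 8 = -1.7 dBV.
That's 10 dB above the -11.7 dBV threshold.
Input overshoot = R × output overshoot = 15 dB → input = -11.7 + 15 = 3.3 dBV.

3.3 dBV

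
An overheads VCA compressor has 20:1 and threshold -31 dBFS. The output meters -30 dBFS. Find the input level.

Post-compression overshoot = -30 − (-31) = 1 dB.
Undo the ratio: input overshoot = 1 × 20 = 20 dB, giving input = -11 dBFS.

-11 dBFS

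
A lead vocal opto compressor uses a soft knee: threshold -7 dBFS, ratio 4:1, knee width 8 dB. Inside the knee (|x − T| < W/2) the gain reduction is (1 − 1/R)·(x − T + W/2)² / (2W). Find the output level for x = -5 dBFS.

-6.6875 dBFS

x − T + W/2 = -5 − (-7) + 4 = 6.
GR = (1 − 1/4) × 6² / 16 = 0.75 × 36 / 16 = 1.6875 dB.
Output = -5 − 1.6875 = -6.6875 dBFS.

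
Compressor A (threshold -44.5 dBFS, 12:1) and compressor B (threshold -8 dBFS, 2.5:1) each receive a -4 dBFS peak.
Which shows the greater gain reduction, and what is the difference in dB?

A: overshoot 40.5 dB → output overshoot 3.375 dB → GR 37.125 dB.
B: overshoot 4 dB → output overshoot 1.6 dB → GR 2.4 dB.
Difference: 34.725 dB in favour of A.

A, by 34.725 dB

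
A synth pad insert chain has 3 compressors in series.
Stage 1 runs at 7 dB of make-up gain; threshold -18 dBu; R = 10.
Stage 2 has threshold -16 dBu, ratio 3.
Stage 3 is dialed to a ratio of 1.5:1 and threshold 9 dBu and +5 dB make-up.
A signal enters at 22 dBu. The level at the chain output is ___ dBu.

-8 dBu

Stage 1: 40 dB above -18 dBu, reduced 10:1 to 4 dB above → -14 dBu; +7 dB make-up → -7 dBu.
Stage 2: 9 dB above -16 dBu, reduced 3:1 to 3 dB above → -13 dBu.
Stage 3: below threshold (-13 ≤ 9); passes unchanged; make-up brings it to -8 dBu.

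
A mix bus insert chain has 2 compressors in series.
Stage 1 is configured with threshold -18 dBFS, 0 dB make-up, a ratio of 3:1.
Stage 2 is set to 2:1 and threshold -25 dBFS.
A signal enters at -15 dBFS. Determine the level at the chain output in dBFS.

-21 dBFS

Stage 1: -15 dBFS is 3 dB over -18 dBFS; at 3:1 that becomes 1 dB over, giving -17 dBFS.
Stage 2: overshoot 8 dB → 8/2 = 4 dB → -21 dBFS.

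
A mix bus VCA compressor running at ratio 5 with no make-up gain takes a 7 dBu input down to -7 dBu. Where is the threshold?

Gain reduction = 7 − (-7) = 14 dB; output overshoot = GR / (R − 1) = 14 / 4 = 3.5 dB.
Threshold = output − output overshoot = -7 − 3.5 = -10.5 dBu.

-10.5 dBu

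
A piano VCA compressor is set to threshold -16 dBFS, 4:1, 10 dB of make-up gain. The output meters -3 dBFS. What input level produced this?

Before make-up, the level was -3 − 10 = -13 dBFS.
The compressed level sits -13 − (-16) = 3 dB over threshold.
Undo the ratio: input overshoot = 3 × 4 = 12 dB, giving input = -4 dBFS.

-4 dBFS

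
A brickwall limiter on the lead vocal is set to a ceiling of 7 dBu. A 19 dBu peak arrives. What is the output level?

At ∞:1, everything above 7 dBu is held at the ceiling.

7 dBu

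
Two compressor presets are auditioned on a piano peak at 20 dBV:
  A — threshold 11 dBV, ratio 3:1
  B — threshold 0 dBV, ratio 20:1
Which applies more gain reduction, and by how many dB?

B, by 13 dB

A: GR = 9 − 9/3 = 6 dB.
B: GR = 20 − 20/20 = 19 dB.
B applies 13 dB more gain reduction.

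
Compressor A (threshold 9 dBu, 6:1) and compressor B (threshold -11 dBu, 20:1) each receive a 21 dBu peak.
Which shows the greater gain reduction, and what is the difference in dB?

B, by 20.4 dB

A: overshoot 12 dB → output overshoot 2 dB → GR 10 dB.
B: overshoot 32 dB → output overshoot 1.6 dB → GR 30.4 dB.
B reduces 20.4 dB more.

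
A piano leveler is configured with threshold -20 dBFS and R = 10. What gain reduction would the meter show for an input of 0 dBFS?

0 dBFS exceeds the threshold by 20 dB.
After 10:1 compression the overshoot becomes 20/10 = 2 dB.
So the signal is attenuated by 20 − 2 = 18 dB.

18 dB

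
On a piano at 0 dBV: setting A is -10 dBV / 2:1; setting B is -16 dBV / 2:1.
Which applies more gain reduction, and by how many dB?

B, by 3 dB

A: GR = 10 − 10/2 = 5 dB.
B: GR = 16 − 16/2 = 8 dB.
B reduces 3 dB more.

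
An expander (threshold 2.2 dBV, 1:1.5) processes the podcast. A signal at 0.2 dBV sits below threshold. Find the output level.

Undershoot = 2.2 − 0.2 = 2 dB.
At 1:1.5, that expands to 3 dB under threshold.
Output = 2.2 − 3 = -0.8 dBV.

-0.8 dBV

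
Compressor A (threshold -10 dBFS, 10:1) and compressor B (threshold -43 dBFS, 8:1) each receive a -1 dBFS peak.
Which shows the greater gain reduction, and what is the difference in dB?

B, by 28.65 dB

A: overshoot 9 dB → output overshoot 0.9 dB → GR 8.1 dB.
B: overshoot 42 dB → output overshoot 5.25 dB → GR 36.75 dB.
B reduces 28.65 dB more.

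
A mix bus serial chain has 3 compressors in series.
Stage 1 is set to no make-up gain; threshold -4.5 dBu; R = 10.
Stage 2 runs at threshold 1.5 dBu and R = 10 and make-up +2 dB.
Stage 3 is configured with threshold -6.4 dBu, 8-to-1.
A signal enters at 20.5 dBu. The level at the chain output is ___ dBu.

-5.6 dBu

Stage 1: 20.5 dBu is 25 dB over -4.5 dBu; at 10:1 that becomes 2.5 dB over, giving -2 dBu.
Stage 2: -2 dBu ≤ 1.5 dBu, so stage 2 doesn't engage; make-up brings it to 0 dBu.
Stage 3: overshoot 6.4 dB → 6.4/8 = 0.8 dB → -5.6 dBu.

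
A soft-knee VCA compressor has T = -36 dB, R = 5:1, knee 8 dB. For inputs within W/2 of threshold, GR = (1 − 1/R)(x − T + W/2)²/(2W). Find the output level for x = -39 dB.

x − T + W/2 = -39 − (-36) + 4 = 1.
GR = (1 − 1/5) × 1² / 16 = 0.8 × 1 / 16 = 0.05 dB.
Output = -39 − 0.05 = -39.05 dB.

-39.05 dB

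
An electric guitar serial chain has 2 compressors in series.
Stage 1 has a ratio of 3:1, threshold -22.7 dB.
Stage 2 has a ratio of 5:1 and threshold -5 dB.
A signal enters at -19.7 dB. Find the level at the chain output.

Stage 1: -19.7 dB is 3 dB over -22.7 dB; at 3:1 that becomes 1 dB over, giving -21.7 dB.
Stage 2: -21.7 dB is at or below the -5 dB threshold — no compression; output -21.7 dB.

-21.7 dB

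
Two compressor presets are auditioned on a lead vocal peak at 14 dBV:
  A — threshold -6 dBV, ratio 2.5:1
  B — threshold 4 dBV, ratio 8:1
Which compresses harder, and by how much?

A, by 3.25 dB

A: GR = 20 − 20/2.5 = 12 dB.
B: GR = 10 − 10/8 = 8.75 dB.
Difference: 3.25 dB in favour of A.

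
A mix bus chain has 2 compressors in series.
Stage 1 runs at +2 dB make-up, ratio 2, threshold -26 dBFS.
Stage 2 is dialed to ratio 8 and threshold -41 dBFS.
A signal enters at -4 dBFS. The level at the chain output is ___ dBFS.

Stage 1: 22 dB above -26 dBFS, reduced 2:1 to 11 dB above → -15 dBFS; +2 dB make-up → -13 dBFS.
Stage 2: overshoot 28 dB → 28/8 = 3.5 dB → -37.5 dBFS.

-37.5 dBFS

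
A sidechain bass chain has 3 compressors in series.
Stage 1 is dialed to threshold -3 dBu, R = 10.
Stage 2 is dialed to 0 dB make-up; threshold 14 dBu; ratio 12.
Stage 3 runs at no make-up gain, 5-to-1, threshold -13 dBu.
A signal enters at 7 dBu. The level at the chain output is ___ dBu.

Stage 1: overshoot 10 dB → 10/10 = 1 dB → -2 dBu.
Stage 2: -2 dBu is at or below the 14 dBu threshold — no compression; output -2 dBu.
Stage 3: 11 dB above -13 dBu, reduced 5:1 to 2.2 dB above → -10.8 dBu.

-10.8 dBu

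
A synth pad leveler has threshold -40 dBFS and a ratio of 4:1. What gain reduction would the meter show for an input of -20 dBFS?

15 dB

-20 dBFS exceeds the threshold by 20 dB.
After 4:1 compression the overshoot becomes 20/4 = 5 dB.
So the signal is attenuated by 20 − 5 = 15 dB.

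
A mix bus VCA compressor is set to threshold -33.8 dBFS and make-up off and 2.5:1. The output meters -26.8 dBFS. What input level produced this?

-16.3 dBFS

That's 7 dB above the -33.8 dBFS threshold.
Input overshoot = R × output overshoot = 17.5 dB → input = -33.8 + 17.5 = -16.3 dBFS.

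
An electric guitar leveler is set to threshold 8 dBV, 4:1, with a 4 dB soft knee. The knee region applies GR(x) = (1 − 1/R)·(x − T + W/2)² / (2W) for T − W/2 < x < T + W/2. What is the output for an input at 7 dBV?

6.90625 dBV

x − T + W/2 = 7 − 8 + 2 = 1.
GR = (1 − 1/4) × 1² / 8 = 0.75 × 1 / 8 = 0.09375 dB.
Output = 7 − 0.09375 = 6.90625 dBV.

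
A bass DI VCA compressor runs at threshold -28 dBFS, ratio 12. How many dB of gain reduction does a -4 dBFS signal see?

22 dB

-4 dBFS exceeds the threshold by 24 dB.
After 12:1 compression the overshoot becomes 24/12 = 2 dB.
GR = overshoot in − overshoot out = 24 − 2 = 22 dB.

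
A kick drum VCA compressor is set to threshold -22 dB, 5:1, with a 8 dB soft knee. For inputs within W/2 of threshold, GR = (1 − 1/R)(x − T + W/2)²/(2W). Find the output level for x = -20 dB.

-21.8 dB

x − T + W/2 = -20 − (-22) + 4 = 6.
GR = (1 − 1/5) × 6² / 16 = 0.8 × 36 / 16 = 1.8 dB.
Output = -20 − 1.8 = -21.8 dB.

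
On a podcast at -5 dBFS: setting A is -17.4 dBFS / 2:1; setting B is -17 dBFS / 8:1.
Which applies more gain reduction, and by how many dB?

B, by 4.3 dB

A: 12.4 dB over, compressed to 6.2 dB over, so 6.2 dB of GR.
B: 12 dB over, compressed to 1.5 dB over, so 10.5 dB of GR.
Difference: 4.3 dB in favour of B.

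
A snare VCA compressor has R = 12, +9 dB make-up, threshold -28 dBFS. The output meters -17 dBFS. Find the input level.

-4 dBFS

Before make-up, the level was -17 − 9 = -26 dBFS.
That's 2 dB above the -28 dBFS threshold.
Undo the ratio: input overshoot = 2 × 12 = 24 dB, giving input = -4 dBFS.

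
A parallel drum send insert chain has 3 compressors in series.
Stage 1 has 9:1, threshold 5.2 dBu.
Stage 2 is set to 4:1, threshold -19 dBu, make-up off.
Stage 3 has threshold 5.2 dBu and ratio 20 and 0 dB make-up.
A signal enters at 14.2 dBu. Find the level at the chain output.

Stage 1: overshoot 9 dB → 9/9 = 1 dB → 6.2 dBu.
Stage 2: 25.2 dB above -19 dBu, reduced 4:1 to 6.3 dB above → -12.7 dBu.
Stage 3: -12.7 dBu is at or below the 5.2 dBu threshold — no compression; output -12.7 dBu.

-12.7 dBu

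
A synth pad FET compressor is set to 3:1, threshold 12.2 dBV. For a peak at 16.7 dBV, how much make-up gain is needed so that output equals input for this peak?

Without make-up, output = threshold + overshoot/3 = 12.2 + 1.5 = 13.7 dBV.
Gap to target: 3 dB.

3 dB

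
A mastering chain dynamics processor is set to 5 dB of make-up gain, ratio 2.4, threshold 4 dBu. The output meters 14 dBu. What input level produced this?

Remove make-up: 14 − 5 = 9 dBu.
The compressed level sits 9 − 4 = 5 dB over threshold.
Undo the ratio: input overshoot = 5 × 2.4 = 12 dB, giving input = 16 dBu.

16 dBu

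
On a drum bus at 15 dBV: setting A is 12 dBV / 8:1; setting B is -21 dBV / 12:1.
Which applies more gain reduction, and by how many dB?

A: GR = 3 − 3/8 = 2.625 dB.
B: GR = 36 − 36/12 = 33 dB.
Difference: 30.375 dB in favour of B.

B, by 30.375 dB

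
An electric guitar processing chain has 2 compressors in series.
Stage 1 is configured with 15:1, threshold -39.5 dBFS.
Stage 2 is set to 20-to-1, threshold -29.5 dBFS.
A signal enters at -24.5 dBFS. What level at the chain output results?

Stage 1: 15 dB above -39.5 dBFS, reduced 15:1 to 1 dB above → -38.5 dBFS.
Stage 2: -38.5 dBFS ≤ -29.5 dBFS, so stage 2 doesn't engage; output -38.5 dBFS.

-38.5 dBFS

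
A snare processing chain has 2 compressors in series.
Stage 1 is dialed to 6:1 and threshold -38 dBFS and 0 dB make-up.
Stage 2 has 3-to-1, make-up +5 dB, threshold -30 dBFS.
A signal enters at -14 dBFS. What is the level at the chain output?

Stage 1: overshoot 24 dB → 24/6 = 4 dB → -34 dBFS.
Stage 2: below threshold (-34 ≤ -30); passes unchanged; make-up brings it to -29 dBFS.

-29 dBFS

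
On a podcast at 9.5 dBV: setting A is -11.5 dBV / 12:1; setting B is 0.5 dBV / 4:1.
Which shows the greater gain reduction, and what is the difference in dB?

A: GR = 21 − 21/12 = 19.25 dB.
B: GR = 9 − 9/4 = 6.75 dB.
A applies 12.5 dB more gain reduction.

A, by 12.5 dB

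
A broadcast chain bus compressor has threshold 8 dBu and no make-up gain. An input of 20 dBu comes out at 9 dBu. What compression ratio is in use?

12:1

Input overshoot = 20 − 8 = 12 dB; output overshoot = 9 − 8 = 1 dB.
Ratio = 12 / 1 = 12.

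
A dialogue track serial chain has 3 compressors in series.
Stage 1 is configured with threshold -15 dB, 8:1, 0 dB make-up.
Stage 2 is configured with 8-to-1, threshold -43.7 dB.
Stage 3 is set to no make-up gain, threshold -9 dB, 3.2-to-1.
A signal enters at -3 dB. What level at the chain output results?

-39.925 dB

Stage 1: -3 dB is 12 dB over -15 dB; at 8:1 that becomes 1.5 dB over, giving -13.5 dB.
Stage 2: overshoot 30.2 dB → 30.2/8 = 3.775 dB → -39.925 dB.
Stage 3: below threshold (-39.925 ≤ -9); passes unchanged; output -39.925 dB.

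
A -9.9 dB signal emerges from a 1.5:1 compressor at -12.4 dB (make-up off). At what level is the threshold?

Input is 7.5 dB above T (since output overshoot × R = input overshoot: (-12.4 − T)·1.5 = -9.9 − T gives T = -17.4 dB).
Check: -17.4 + (-9.9 − (-17.4))/1.5 = -17.4 + 5 = -12.4 dB. ✓

-17.4 dB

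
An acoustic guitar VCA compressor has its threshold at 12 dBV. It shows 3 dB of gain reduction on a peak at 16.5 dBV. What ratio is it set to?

3:1

Input overshoot = 16.5 − 12 = 4.5 dB.
Output overshoot = 4.5 − 3 = 1.5 dB.
Ratio = input overshoot / output overshoot = 4.5 / 1.5 = 3.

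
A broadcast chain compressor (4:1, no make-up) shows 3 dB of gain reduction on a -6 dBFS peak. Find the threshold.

Let T be the threshold. Output overshoot = (input overshoot)/R, so -9 − T = (-6 − T)/4.
4·(-9 − T) = -6 − T → 3·T = -36 − (-6) = -30.
T = -30/3 = -10 dBFS.

-10 dBFS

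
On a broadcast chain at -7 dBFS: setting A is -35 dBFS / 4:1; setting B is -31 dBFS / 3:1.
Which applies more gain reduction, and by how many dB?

A: GR = 28 − 28/4 = 21 dB.
B: GR = 24 − 24/3 = 16 dB.
Difference: 5 dB in favour of A.

A, by 5 dB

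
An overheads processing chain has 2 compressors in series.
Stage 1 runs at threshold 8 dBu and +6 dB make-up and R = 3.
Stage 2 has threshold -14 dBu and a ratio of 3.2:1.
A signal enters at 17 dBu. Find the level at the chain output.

-4.3125 dBu

Stage 1: 17 dBu is 9 dB over 8 dBu; at 3:1 that becomes 3 dB over, giving 11 dBu; +6 dB make-up → 17 dBu.
Stage 2: 31 dB above -14 dBu, reduced 3.2:1 to 9.6875 dB above → -4.3125 dBu.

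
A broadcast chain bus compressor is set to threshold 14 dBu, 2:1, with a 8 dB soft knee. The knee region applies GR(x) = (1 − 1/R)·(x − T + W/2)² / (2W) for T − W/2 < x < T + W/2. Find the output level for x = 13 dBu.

12.71875 dBu

x − T + W/2 = 13 − 14 + 4 = 3.
GR = (1 − 1/2) × 3² / 16 = 0.5 × 9 / 16 = 0.28125 dB.
Output = 13 − 0.28125 = 12.71875 dBu.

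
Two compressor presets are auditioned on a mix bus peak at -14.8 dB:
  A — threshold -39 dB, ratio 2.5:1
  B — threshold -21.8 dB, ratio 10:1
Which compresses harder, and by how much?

A, by 8.22 dB

A: GR = 24.2 − 24.2/2.5 = 14.52 dB.
B: GR = 7 − 7/10 = 6.3 dB.
Difference: 8.22 dB in favour of A.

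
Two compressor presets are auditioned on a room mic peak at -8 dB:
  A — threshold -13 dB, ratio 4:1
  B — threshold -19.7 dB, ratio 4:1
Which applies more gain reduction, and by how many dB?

A: overshoot 5 dB → output overshoot 1.25 dB → GR 3.75 dB.
B: overshoot 11.7 dB → output overshoot 2.925 dB → GR 8.775 dB.
B applies 5.025 dB more gain reduction.

B, by 5.025 dB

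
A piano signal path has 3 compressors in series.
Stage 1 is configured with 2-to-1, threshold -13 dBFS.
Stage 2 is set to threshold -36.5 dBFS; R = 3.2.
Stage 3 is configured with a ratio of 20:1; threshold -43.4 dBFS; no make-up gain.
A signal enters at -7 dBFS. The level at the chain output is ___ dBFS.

Stage 1: overshoot 6 dB → 6/2 = 3 dB → -10 dBFS.
Stage 2: 26.5 dB above -36.5 dBFS, reduced 3.2:1 to 8.28125 dB above → -28.21875 dBFS.
Stage 3: 15.18125 dB above -43.4 dBFS, reduced 20:1 to 0.759062 dB above → -42.640937 dBFS.

-42.640937 dBFS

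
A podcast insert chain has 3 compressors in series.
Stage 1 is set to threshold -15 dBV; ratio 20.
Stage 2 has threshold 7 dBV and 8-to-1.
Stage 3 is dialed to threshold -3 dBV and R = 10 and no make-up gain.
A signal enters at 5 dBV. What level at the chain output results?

Stage 1: 5 dBV is 20 dB over -15 dBV; at 20:1 that becomes 1 dB over, giving -14 dBV.
Stage 2: -14 dBV is at or below the 7 dBV threshold — no compression; output -14 dBV.
Stage 3: -14 dBV ≤ -3 dBV, so stage 3 doesn't engage; output -14 dBV.

-14 dBV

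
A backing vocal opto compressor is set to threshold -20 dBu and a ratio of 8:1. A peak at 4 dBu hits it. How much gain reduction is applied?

The signal is 24 dB above threshold.
At 8:1, output sits 24/8 = 3 dB above threshold.
Gain reduction = 24 − 3 = 21 dB.

21 dB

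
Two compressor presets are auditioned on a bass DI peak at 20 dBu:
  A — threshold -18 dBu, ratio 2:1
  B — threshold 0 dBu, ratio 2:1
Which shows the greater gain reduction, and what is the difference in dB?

A, by 9 dB

A: overshoot 38 dB → output overshoot 19 dB → GR 19 dB.
B: overshoot 20 dB → output overshoot 10 dB → GR 10 dB.
Difference: 9 dB in favour of A.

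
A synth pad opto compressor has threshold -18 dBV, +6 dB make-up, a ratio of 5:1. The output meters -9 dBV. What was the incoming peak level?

Before make-up, the level was -9 − 6 = -15 dBV.
That's 3 dB above the -18 dBV threshold.
Undo the ratio: input overshoot = 3 × 5 = 15 dB, giving input = -3 dBV.

-3 dBV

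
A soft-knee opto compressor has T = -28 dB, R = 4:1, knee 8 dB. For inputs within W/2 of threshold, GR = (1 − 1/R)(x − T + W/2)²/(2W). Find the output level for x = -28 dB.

-28.75 dB

x − T + W/2 = -28 − (-28) + 4 = 4.
GR = (1 − 1/4) × 4² / 16 = 0.75 × 16 / 16 = 0.75 dB.
Output = -28 − 0.75 = -28.75 dB.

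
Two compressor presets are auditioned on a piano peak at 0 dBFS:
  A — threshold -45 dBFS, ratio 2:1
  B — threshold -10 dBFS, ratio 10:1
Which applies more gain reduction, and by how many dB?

A, by 13.5 dB

A: overshoot 45 dB → output overshoot 22.5 dB → GR 22.5 dB.
B: overshoot 10 dB → output overshoot 1 dB → GR 9 dB.
Difference: 13.5 dB in favour of A.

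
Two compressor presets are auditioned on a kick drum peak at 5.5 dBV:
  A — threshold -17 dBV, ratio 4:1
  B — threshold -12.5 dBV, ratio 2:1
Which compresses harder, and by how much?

A: GR = 22.5 − 22.5/4 = 16.875 dB.
B: GR = 18 − 18/2 = 9 dB.
A applies 7.875 dB more gain reduction.

A, by 7.875 dB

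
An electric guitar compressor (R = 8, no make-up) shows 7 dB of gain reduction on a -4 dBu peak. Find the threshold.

-12 dBu

Input is 8 dB above T (since output overshoot × R = input overshoot: (-11 − T)·8 = -4 − T gives T = -12 dBu).
Check: -12 + (-4 − (-12))/8 = -12 + 1 = -11 dBu. ✓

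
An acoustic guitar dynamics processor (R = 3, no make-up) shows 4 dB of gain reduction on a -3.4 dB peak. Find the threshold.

-9.4 dB

Let T be the threshold. Output overshoot = (input overshoot)/R, so -7.4 − T = (-3.4 − T)/3.
3·(-7.4 − T) = -3.4 − T → 2·T = -22.2 − (-3.4) = -18.8.
T = -18.8/2 = -9.4 dB.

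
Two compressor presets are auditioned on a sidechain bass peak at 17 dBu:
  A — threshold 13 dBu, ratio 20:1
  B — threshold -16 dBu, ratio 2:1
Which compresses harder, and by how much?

A: GR = 4 − 4/20 = 3.8 dB.
B: GR = 33 − 33/2 = 16.5 dB.
B reduces 12.7 dB more.

B, by 12.7 dB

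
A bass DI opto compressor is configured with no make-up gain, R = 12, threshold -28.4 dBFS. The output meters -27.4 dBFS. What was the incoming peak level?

-16.4 dBFS

That's 1 dB above the -28.4 dBFS threshold.
Before 12:1 compression the overshoot was 1 × 12 = 12 dB, so input = -28.4 + 12 = -16.4 dBFS.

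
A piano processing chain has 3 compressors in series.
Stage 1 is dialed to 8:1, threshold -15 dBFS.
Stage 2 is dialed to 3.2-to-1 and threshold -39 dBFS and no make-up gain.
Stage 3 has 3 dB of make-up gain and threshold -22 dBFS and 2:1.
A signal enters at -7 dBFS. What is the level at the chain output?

Stage 1: 8 dB above -15 dBFS, reduced 8:1 to 1 dB above → -14 dBFS.
Stage 2: 25 dB above -39 dBFS, reduced 3.2:1 to 7.8125 dB above → -31.1875 dBFS.
Stage 3: -31.1875 dBFS ≤ -22 dBFS, so stage 3 doesn't engage; make-up brings it to -28.1875 dBFS.

-28.1875 dBFS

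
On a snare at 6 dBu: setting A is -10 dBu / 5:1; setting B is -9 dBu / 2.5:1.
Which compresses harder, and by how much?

A, by 3.8 dB

A: overshoot 16 dB → output overshoot 3.2 dB → GR 12.8 dB.
B: overshoot 15 dB → output overshoot 6 dB → GR 9 dB.
Difference: 3.8 dB in favour of A.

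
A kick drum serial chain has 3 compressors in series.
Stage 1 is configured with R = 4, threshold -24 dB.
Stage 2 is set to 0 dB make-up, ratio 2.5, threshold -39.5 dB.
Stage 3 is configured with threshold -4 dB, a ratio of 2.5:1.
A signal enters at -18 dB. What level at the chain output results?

-32.7 dB

Stage 1: -18 dB is 6 dB over -24 dB; at 4:1 that becomes 1.5 dB over, giving -22.5 dB.
Stage 2: overshoot 17 dB → 17/2.5 = 6.8 dB → -32.7 dB.
Stage 3: -32.7 dB ≤ -4 dB, so stage 3 doesn't engage; output -32.7 dB.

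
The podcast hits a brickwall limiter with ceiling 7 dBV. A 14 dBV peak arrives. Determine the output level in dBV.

7 dBV

The limiter clamps the peak to its 7 dBV ceiling.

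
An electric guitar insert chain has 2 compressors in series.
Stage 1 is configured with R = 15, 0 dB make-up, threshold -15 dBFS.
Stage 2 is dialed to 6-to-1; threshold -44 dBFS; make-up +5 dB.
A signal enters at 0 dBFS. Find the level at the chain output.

-34 dBFS

Stage 1: 15 dB above -15 dBFS, reduced 15:1 to 1 dB above → -14 dBFS.
Stage 2: -14 dBFS is 30 dB over -44 dBFS; at 6:1 that becomes 5 dB over, giving -39 dBFS; +5 dB make-up → -34 dBFS.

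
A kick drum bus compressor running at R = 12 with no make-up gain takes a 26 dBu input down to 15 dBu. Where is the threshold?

14 dBu

Gain reduction = 26 − 15 = 11 dB; output overshoot = GR / (R − 1) = 11 / 11 = 1 dB.
Threshold = output − output overshoot = 15 − 1 = 14 dBu.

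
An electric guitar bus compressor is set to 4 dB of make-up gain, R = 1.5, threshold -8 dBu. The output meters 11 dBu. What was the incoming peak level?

14.5 dBu

Before make-up, the level was 11 − 4 = 7 dBu.
Post-compression overshoot = 7 − (-8) = 15 dB.
Before 1.5:1 compression the overshoot was 15 × 1.5 = 22.5 dB, so input = -8 + 22.5 = 14.5 dBu.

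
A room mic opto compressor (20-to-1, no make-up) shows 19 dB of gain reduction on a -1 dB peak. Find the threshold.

Gain reduction = -1 − (-20) = 19 dB; output overshoot = GR / (R − 1) = 19 / 19 = 1 dB.
Threshold = output − output overshoot = -20 − 1 = -21 dB.

-21 dB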